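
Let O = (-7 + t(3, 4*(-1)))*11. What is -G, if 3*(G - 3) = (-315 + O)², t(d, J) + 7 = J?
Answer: -87726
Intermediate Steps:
t(d, J) = -7 + J
O = -198 (O = (-7 + (-7 + 4*(-1)))*11 = (-7 + (-7 - 4))*11 = (-7 - 11)*11 = -18*11 = -198)
G = 87726 (G = 3 + (-315 - 198)²/3 = 3 + (⅓)*(-513)² = 3 + (⅓)*263169 = 3 + 87723 = 87726)
-G = -1*87726 = -87726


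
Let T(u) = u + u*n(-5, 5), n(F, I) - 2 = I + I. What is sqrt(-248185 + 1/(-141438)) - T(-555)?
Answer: 7215 + I*sqrt(4964868416404578)/141438 ≈ 7215.0 + 498.18*I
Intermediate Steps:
n(F, I) = 2 + 2*I (n(F, I) = 2 + (I + I) = 2 + 2*I)
T(u) = 13*u (T(u) = u + u*(2 + 2*5) = u + u*(2 + 10) = u + u*12 = u + 12*u = 13*u)
sqrt(-248185 + 1/(-141438)) - T(-555) = sqrt(-248185 + 1/(-141438)) - 13*(-555) = sqrt(-248185 - 1/141438) - 1*(-7215) = sqrt(-35102790031/141438) + 7215 = I*sqrt(4964868416404578)/141438 + 7215 = 7215 + I*sqrt(4964868416404578)/141438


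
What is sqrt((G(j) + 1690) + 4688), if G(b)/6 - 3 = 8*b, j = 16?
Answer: 6*sqrt(199) ≈ 84.640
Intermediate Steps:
G(b) = 18 + 48*b (G(b) = 18 + 6*(8*b) = 18 + 48*b)
sqrt((G(j) + 1690) + 4688) = sqrt(((18 + 48*16) + 1690) + 4688) = sqrt(((18 + 768) + 1690) + 4688) = sqrt((786 + 1690) + 4688) = sqrt(2476 + 4688) = sqrt(7164) = 6*sqrt(199)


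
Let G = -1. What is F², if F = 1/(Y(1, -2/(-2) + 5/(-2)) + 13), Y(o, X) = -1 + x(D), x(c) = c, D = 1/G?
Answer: 1/121 ≈ 0.0082645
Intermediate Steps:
D = -1 (D = 1/(-1) = -1)
Y(o, X) = -2 (Y(o, X) = -1 - 1 = -2)
F = 1/11 (F = 1/(-2 + 13) = 1/11 ≈ 0.090909)
F² = (1/11)² = 1/121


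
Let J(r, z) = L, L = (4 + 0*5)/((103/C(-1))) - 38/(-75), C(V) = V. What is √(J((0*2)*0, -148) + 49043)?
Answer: √117067983801/1545 ≈ 221.46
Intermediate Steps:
L = 3614/7725 (L = (4 + 0*5)/((103/(-1))) - 38/(-75) = (4 + 0)/((103*(-1))) - 38*(-1/75) = 4/(-103) + 38/75 = 4*(-1/103) + 38/75 = -4/103 + 38/75 = 3614/7725 ≈ 0.46783)
J(r, z) = 3614/7725
√(J((0*2)*0, -148) + 49043) = √(3614/7725 + 49043) = √(378860789/7725) = √117067983801/1545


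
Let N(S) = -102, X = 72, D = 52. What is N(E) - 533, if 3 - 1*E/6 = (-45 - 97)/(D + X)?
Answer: -635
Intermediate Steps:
E = 771/31 (E = 18 - 6*(-45 - 97)/(52 + 72) = 18 - (-852)/124 = 18 - 6*(-71/62) = 18 + 213/31 = 771/31 ≈ 24.871)
N(E) - 533 = -102 - 533 = -635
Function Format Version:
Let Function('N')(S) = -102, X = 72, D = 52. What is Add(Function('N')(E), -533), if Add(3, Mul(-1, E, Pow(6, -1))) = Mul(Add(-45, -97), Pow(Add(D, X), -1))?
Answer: -635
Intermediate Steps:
E = Rational(771, 31) (E = Add(18, Mul(-6, Mul(Add(-45, -97), Pow(Add(52, 72), -1)))) = Add(18, Mul(-6, Mul(-142, Pow(124, -1)))) = Add(18, Mul(-6, Mul(-142, Rational(1, 124)))) = Add(18, Mul(-6, Rational(-71, 62))) = Add(18, Rational(213, 31)) = Rational(771, 31) ≈ 24.871)
Add(Function('N')(E), -533) = Add(-102, -533) = -635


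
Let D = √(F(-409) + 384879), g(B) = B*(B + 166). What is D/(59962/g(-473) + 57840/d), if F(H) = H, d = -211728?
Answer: 58229611*√384470/8137557 ≈ 4436.9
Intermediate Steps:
g(B) = B*(166 + B)
D = √384470 (D = √(-409 + 384879) = √384470 ≈ 620.06)
D/(59962/g(-473) + 57840/d) = √384470/(59962/((-473*(166 - 473))) + 57840/(-211728)) = √384470/(59962/((-473*(-307))) + 57840*(-1/211728)) = √384470/(59962/145211 - 1205/4411) = √384470/(8137557/58229611) = √384470*(58229611/8137557) = 58229611*√384470/8137557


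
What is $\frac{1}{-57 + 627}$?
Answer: $\frac{1}{570} \approx 0.0017544$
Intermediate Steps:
$\frac{1}{-57 + 627} = \frac{1}{570}$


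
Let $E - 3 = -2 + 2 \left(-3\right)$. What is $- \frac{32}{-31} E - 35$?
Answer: $- \frac{1245}{31} \approx -40.161$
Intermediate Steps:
$E = -5$ ($E = 3 + \left(-2 + 2 \left(-3\right)\right) = 3 - 8 = -5$)
$- \frac{32}{-31} E - 35 = - \frac{32}{-31} \left(-5\right) - 35 = \left(-32\right) \left(- \frac{1}{31}\right) \left(-5\right) - 35 = \frac{32}{31} \left(-5\right) - 35 = - \frac{160}{31} - 35 = - \frac{1245}{31}$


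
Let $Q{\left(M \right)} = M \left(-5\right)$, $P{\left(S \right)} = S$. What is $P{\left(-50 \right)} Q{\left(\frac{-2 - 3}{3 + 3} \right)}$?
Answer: $- \frac{625}{3} \approx -208.33$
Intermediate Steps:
$Q{\left(M \right)} = - 5 M$
$P{\left(-50 \right)} Q{\left(\frac{-2 - 3}{3 + 3} \right)} = - 50 \left(- 5 \frac{-2 - 3}{3 + 3}\right) = - 50 \left(- 5 \left(- \frac{5}{6}\right)\right) = - 50 \left(- 5 \left(\left(-5\right) \frac{1}{6}\right)\right) = - 50 \left(\left(-5\right) \left(- \frac{5}{6}\right)\right) = \left(-50\right) \frac{25}{6} = - \frac{625}{3}$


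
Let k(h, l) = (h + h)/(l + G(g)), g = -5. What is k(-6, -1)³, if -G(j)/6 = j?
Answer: -1728/24389 ≈ -0.070852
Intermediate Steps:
G(j) = -6*j
k(h, l) = 2*h/(30 + l) (k(h, l) = (h + h)/(l - 6*(-5)) = (2*h)/(l + 30) = (2*h)/(30 + l) = 2*h/(30 + l))
k(-6, -1)³ = (2*(-6)/(30 - 1))³ = (2*(-6)/29)³ = (2*(-6)*(1/29))³ = (-12/29)³ = -1728/24389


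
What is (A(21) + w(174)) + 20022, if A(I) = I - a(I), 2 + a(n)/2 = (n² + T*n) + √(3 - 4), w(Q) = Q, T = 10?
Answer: 18919 - 2*I ≈ 18919.0 - 2.0*I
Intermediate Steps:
a(n) = -4 + 2*I + 2*n² + 20*n (a(n) = -4 + 2*((n² + 10*n) + √(3 - 4)) = -4 + 2*((n² + 10*n) + √(-1)) = -4 + 2*((n² + 10*n) + I) = -4 + 2*(I + n² + 10*n) = -4 + (2*I + 2*n² + 20*n) = -4 + 2*I + 2*n² + 20*n)
A(I) = 4 - 19*I - 2*I - 2*I² (A(I) = I - (-4 + 2*I + 2*I² + 20*I) = I + (4 - 20*I - 2*I - 2*I²) = 4 - 19*I - 2*I - 2*I²)
(A(21) + w(174)) + 20022 = ((4 - 19*21 - 2*I - 2*21²) + 174) + 20022 = ((4 - 399 - 2*I - 2*441) + 174) + 20022 = ((4 - 399 - 2*I - 882) + 174) + 20022 = ((-1277 - 2*I) + 174) + 20022 = (-1103 - 2*I) + 20022 = 18919 - 2*I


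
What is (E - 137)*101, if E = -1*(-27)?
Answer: -11110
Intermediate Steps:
E = 27
(E - 137)*101 = (27 - 137)*101 = -110*101 = -11110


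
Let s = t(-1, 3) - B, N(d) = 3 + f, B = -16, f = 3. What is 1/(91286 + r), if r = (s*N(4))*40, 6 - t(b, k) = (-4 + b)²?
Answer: 1/90566 ≈ 1.1042e-5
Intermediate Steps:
t(b, k) = 6 - (-4 + b)²
N(d) = 6 (N(d) = 3 + 3 = 6)
s = -3 (s = (6 - (-4 - 1)²) - 1*(-16) = (6 - 1*(-5)²) + 16 = (6 - 1*25) + 16 = (6 - 25) + 16 = -19 + 16 = -3)
r = -720 (r = -3*6*40 = -18*40 = -720)
1/(91286 + r) = 1/(91286 - 720) = 1/90566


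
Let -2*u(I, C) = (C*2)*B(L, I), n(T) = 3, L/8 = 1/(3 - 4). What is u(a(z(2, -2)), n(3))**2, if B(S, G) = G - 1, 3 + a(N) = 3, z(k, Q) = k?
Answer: 9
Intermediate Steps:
L = -8 (L = 8/(3 - 4) = 8/(-1) = 8*(-1) = -8)
a(N) = 0 (a(N) = -3 + 3 = 0)
B(S, G) = -1 + G
u(I, C) = -C*(-1 + I) (u(I, C) = -C*2*(-1 + I)/2 = -2*C*(-1 + I)/2 = -C*(-1 + I))
u(a(z(2, -2)), n(3))**2 = (3*(1 - 1*0))**2 = (3*(1 + 0))**2 = (3*1)**2 = 3**2 = 9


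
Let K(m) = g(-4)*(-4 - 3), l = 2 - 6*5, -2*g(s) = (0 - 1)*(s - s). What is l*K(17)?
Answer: 0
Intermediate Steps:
g(s) = 0 (g(s) = -(0 - 1)*(s - s)/2 = -(-1)*0/2 = -½*0 = 0)
l = -28 (l = 2 - 1*30 = 2 - 30 = -28)
K(m) = 0 (K(m) = 0*(-4 - 3) = 0*(-7) = 0)
l*K(17) = -28*0 = 0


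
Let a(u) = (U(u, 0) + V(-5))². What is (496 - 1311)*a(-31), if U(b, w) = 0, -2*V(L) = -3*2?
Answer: -7335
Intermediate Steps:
V(L) = 3 (V(L) = -(-3)*2/2 = -½*(-6) = 3)
a(u) = 9 (a(u) = (0 + 3)² = 3² = 9)
(496 - 1311)*a(-31) = (496 - 1311)*9 = -815*9 = -7335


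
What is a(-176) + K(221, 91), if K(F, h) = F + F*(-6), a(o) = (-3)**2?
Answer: -1096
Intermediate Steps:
a(o) = 9
K(F, h) = -5*F (K(F, h) = F - 6*F = -5*F)
a(-176) + K(221, 91) = 9 - 5*221 = 9 - 1105 = -1096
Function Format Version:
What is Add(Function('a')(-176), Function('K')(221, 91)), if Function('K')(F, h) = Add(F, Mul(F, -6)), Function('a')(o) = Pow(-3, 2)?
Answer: -1096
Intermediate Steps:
Function('a')(o) = 9
Function('K')(F, h) = Mul(-5, F) (Function('K')(F, h) = Add(F, Mul(-6, F)) = Mul(-5, F))
Add(Function('a')(-176), Function('K')(221, 91)) = Add(9, Mul(-5, 221)) = Add(9, -1105) = -1096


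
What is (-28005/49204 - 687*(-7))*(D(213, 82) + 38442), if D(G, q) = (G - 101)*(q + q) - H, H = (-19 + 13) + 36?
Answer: 3358452270045/12301 ≈ 2.7302e+8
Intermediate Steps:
H = 30 (H = -6 + 36 = 30)
D(G, q) = -30 + 2*q*(-101 + G) (D(G, q) = (G - 101)*(q + q) - 1*30 = (-101 + G)*(2*q) - 30 = 2*q*(-101 + G) - 30 = -30 + 2*q*(-101 + G))
(-28005/49204 - 687*(-7))*(D(213, 82) + 38442) = (-28005/49204 - 687*(-7))*((-30 - 202*82 + 2*213*82) + 38442) = (-28005*1/49204 + 4809)*((-30 - 16564 + 34932) + 38442) = (-28005/49204 + 4809)*(18338 + 38442) = (236594031/49204)*56780 = 3358452270045/12301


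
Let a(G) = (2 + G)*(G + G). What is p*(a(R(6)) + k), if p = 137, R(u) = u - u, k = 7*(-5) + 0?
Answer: -4795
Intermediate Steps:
k = -35 (k = -35 + 0 = -35)
R(u) = 0
a(G) = 2*G*(2 + G) (a(G) = (2 + G)*(2*G) = 2*G*(2 + G))
p*(a(R(6)) + k) = 137*(2*0*(2 + 0) - 35) = 137*(2*0*2 - 35) = 137*(0 - 35) = 137*(-35) = -4795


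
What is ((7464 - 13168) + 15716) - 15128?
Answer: -5116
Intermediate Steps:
((7464 - 13168) + 15716) - 15128 = (-5704 + 15716) - 15128 = 10012 - 15128 = -5116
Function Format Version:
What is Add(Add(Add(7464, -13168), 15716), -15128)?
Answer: -5116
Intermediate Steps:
Add(Add(Add(7464, -13168), 15716), -15128) = Add(Add(-5704, 15716), -15128) = Add(10012, -15128) = -5116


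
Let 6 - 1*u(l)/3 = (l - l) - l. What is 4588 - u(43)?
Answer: 4441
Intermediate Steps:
u(l) = 18 + 3*l (u(l) = 18 - 3*((l - l) - l) = 18 - 3*(0 - l) = 18 - (-3)*l = 18 + 3*l)
4588 - u(43) = 4588 - (18 + 3*43) = 4588 - (18 + 129) = 4588 - 1*147 = 4588 - 147 = 4441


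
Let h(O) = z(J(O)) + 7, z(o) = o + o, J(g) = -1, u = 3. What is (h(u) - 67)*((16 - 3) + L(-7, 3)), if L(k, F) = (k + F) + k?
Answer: -124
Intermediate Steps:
z(o) = 2*o
L(k, F) = F + 2*k (L(k, F) = (F + k) + k = F + 2*k)
h(O) = 5 (h(O) = 2*(-1) + 7 = -2 + 7 = 5)
(h(u) - 67)*((16 - 3) + L(-7, 3)) = (5 - 67)*((16 - 3) + (3 + 2*(-7))) = -62*(13 + (3 - 14)) = -62*(13 - 11) = -62*2 = -124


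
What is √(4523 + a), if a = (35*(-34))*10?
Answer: I*√7377 ≈ 85.889*I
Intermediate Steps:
a = -11900 (a = -1190*10 = -11900)
√(4523 + a) = √(4523 - 11900) = √(-7377) = I*√7377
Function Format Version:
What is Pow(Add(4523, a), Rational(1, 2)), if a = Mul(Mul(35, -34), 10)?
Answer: Mul(I, Pow(7377, Rational(1, 2))) ≈ Mul(85.889, I)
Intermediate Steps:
a = -11900 (a = Mul(-1190, 10) = -11900)
Pow(Add(4523, a), Rational(1, 2)) = Pow(Add(4523, -11900), Rational(1, 2)) = Pow(-7377, Rational(1, 2)) = Mul(I, Pow(7377, Rational(1, 2)))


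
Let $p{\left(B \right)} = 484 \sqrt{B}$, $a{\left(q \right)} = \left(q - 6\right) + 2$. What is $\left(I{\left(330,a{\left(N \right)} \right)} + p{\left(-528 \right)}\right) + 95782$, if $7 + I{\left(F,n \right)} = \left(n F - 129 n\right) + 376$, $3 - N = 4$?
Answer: $95146 + 1936 i \sqrt{33} \approx 95146.0 + 11121.0 i$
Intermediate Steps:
$N = -1$ ($N = 3 - 4 = -1$)
$a{\left(q \right)} = -4 + q$ ($a{\left(q \right)} = \left(-6 + q\right) + 2 = -4 + q$)
$I{\left(F,n \right)} = 369 - 129 n + F n$ ($I{\left(F,n \right)} = -7 + \left(\left(n F - 129 n\right) + 376\right) = -7 + \left(\left(F n - 129 n\right) + 376\right) = -7 + \left(\left(- 129 n + F n\right) + 376\right) = -7 + \left(376 - 129 n + F n\right) = 369 - 129 n + F n$)
$\left(I{\left(330,a{\left(N \right)} \right)} + p{\left(-528 \right)}\right) + 95782 = \left(\left(369 - 129 \left(-4 - 1\right) + 330 \left(-4 - 1\right)\right) + 484 \sqrt{-528}\right) + 95782 = \left(\left(369 - -645 + 330 \left(-5\right)\right) + 484 \cdot 4 i \sqrt{33}\right) + 95782 = \left(\left(369 + 645 - 1650\right) + 1936 i \sqrt{33}\right) + 95782 = \left(-636 + 1936 i \sqrt{33}\right) + 95782 = 95146 + 1936 i \sqrt{33}$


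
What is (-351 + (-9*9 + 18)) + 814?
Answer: 400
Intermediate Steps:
(-351 + (-9*9 + 18)) + 814 = (-351 + (-81 + 18)) + 814 = (-351 - 63) + 814 = -414 + 814 = 400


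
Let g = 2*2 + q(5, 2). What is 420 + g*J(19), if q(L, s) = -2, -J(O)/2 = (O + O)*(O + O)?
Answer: -5356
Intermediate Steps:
J(O) = -8*O² (J(O) = -2*(O + O)*(O + O) = -2*2*O*2*O = -8*O²)
g = 2 (g = 2*2 - 2 = 4 - 2 = 2)
420 + g*J(19) = 420 + 2*(-8*19²) = 420 + 2*(-8*361) = 420 + 2*(-2888) = 420 - 5776 = -5356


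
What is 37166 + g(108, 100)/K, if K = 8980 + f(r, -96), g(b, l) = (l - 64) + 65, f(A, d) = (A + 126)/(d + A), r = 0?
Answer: 5339232010/143659 ≈ 37166.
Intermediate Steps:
f(A, d) = (126 + A)/(A + d)
g(b, l) = 1 + l (g(b, l) = (-64 + l) + 65 = 1 + l)
K = 143659/16 (K = 8980 + (126 + 0)/(0 - 96) = 8980 + 126/(-96) = 8980 - 1/96*126 = 8980 - 21/16 = 143659/16 ≈ 8978.7)
37166 + g(108, 100)/K = 37166 + (1 + 100)/(143659/16) = 37166 + 101*(16/143659) = 37166 + 1616/143659 = 5339232010/143659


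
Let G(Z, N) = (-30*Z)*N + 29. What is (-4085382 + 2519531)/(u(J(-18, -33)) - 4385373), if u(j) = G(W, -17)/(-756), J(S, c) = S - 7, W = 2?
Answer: 1183783356/3315343037 ≈ 0.35706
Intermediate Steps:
G(Z, N) = 29 - 30*N*Z (G(Z, N) = -30*N*Z + 29 = 29 - 30*N*Z)
J(S, c) = -7 + S
u(j) = -1049/756 (u(j) = (29 - 30*(-17)*2)/(-756) = (29 + 1020)*(-1/756) = 1049*(-1/756) = -1049/756)
(-4085382 + 2519531)/(u(J(-18, -33)) - 4385373) = (-4085382 + 2519531)/(-1049/756 - 4385373) = -1565851/(-3315343037/756) = -1565851*(-756/3315343037) = 1183783356/3315343037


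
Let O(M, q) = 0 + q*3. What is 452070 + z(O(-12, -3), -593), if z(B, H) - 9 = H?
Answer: 451486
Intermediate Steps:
O(M, q) = 3*q (O(M, q) = 0 + 3*q = 3*q)
z(B, H) = 9 + H
452070 + z(O(-12, -3), -593) = 452070 + (9 - 593) = 452070 - 584 = 451486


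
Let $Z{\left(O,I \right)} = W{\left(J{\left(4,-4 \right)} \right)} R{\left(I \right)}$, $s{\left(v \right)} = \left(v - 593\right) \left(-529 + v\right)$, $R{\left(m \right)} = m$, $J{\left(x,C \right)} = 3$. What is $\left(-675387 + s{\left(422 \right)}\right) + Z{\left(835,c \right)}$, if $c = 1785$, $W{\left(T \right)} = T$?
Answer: $-651735$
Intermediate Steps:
$s{\left(v \right)} = \left(-593 + v\right) \left(-529 + v\right)$
$Z{\left(O,I \right)} = 3 I$
$\left(-675387 + s{\left(422 \right)}\right) + Z{\left(835,c \right)} = \left(-675387 + \left(313697 + 422^{2} - 473484\right)\right) + 3 \cdot 1785 = \left(-675387 + \left(313697 + 178084 - 473484\right)\right) + 5355 = \left(-675387 + 18297\right) + 5355 = -657090 + 5355 = -651735$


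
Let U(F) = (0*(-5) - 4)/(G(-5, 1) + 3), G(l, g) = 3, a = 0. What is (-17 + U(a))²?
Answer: 2809/9 ≈ 312.11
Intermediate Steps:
U(F) = -⅔ (U(F) = (0*(-5) - 4)/(3 + 3) = (0 - 4)/6 = -4*⅙ = -⅔)
(-17 + U(a))² = (-17 - ⅔)² = (-53/3)² = 2809/9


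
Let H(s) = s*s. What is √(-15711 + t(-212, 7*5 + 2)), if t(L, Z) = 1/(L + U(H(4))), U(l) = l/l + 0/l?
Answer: I*√699469642/211 ≈ 125.34*I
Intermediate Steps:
H(s) = s²
U(l) = 1 (U(l) = 1 + 0 = 1)
t(L, Z) = 1/(1 + L) (t(L, Z) = 1/(L + 1) = 1/(1 + L))
√(-15711 + t(-212, 7*5 + 2)) = √(-15711 + 1/(1 - 212)) = √(-15711 + 1/(-211)) = √(-15711 - 1/211) = √(-3315022/211) = I*√699469642/211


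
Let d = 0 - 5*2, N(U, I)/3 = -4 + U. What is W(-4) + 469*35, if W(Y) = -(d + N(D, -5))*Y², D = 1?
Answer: 16719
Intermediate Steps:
N(U, I) = -12 + 3*U (N(U, I) = 3*(-4 + U) = -12 + 3*U)
d = -10 (d = 0 - 10 = -10)
W(Y) = 19*Y² (W(Y) = -(-10 + (-12 + 3*1))*Y² = -(-10 + (-12 + 3))*Y² = -(-10 - 9)*Y² = -(-19)*Y² = 19*Y²)
W(-4) + 469*35 = 19*(-4)² + 469*35 = 19*16 + 16415 = 304 + 16415 = 16719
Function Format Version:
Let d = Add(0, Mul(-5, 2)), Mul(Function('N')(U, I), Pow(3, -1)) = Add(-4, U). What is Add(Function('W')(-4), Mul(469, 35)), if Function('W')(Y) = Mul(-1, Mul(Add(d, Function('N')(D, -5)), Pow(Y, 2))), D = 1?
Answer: 16719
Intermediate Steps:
Function('N')(U, I) = Add(-12, Mul(3, U)) (Function('N')(U, I) = Mul(3, Add(-4, U)) = Add(-12, Mul(3, U)))
d = -10 (d = Add(0, -10) = -10)
Function('W')(Y) = Mul(19, Pow(Y, 2)) (Function('W')(Y) = Mul(-1, Mul(Add(-10, Add(-12, Mul(3, 1))), Pow(Y, 2))) = Mul(-1, Mul(Add(-10, Add(-12, 3)), Pow(Y, 2))) = Mul(-1, Mul(Add(-10, -9), Pow(Y, 2))) = Mul(-1, Mul(-19, Pow(Y, 2))) = Mul(19, Pow(Y, 2)))
Add(Function('W')(-4), Mul(469, 35)) = Add(Mul(19, Pow(-4, 2)), Mul(469, 35)) = Add(Mul(19, 16), 16415) = Add(304, 16415) = 16719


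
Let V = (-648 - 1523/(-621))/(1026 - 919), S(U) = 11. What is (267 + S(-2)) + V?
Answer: 18071381/66447 ≈ 271.97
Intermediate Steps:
V = -400885/66447 (V = (-648 - 1523*(-1/621))/107 = (-648 + 1523/621)*(1/107) = -400885/621*1/107 = -400885/66447 ≈ -6.0332)
(267 + S(-2)) + V = (267 + 11) - 400885/66447 = 278 - 400885/66447 = 18071381/66447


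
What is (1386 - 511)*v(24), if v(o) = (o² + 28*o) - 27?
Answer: 1068375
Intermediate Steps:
v(o) = -27 + o² + 28*o
(1386 - 511)*v(24) = (1386 - 511)*(-27 + 24² + 28*24) = 875*(-27 + 576 + 672) = 875*1221 = 1068375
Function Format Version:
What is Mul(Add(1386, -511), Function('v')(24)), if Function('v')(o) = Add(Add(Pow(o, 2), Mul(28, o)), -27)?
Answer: 1068375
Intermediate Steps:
Function('v')(o) = Add(-27, Pow(o, 2), Mul(28, o))
Mul(Add(1386, -511), Function('v')(24)) = Mul(Add(1386, -511), Add(-27, Pow(24, 2), Mul(28, 24))) = Mul(875, Add(-27, 576, 672)) = Mul(875, 1221) = 1068375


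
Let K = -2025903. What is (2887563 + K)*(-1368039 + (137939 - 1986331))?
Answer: -2771469935460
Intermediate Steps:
(2887563 + K)*(-1368039 + (137939 - 1986331)) = (2887563 - 2025903)*(-1368039 + (137939 - 1986331)) = 861660*(-1368039 - 1848392) = 861660*(-3216431) = -2771469935460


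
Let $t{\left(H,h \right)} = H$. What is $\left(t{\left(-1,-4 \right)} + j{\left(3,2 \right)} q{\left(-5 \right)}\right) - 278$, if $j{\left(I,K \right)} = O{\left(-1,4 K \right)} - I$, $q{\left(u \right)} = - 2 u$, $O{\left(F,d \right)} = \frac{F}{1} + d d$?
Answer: $321$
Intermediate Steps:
$O{\left(F,d \right)} = F + d^{2}$ ($O{\left(F,d \right)} = 1 F + d^{2} = F + d^{2}$)
$j{\left(I,K \right)} = -1 - I + 16 K^{2}$ ($j{\left(I,K \right)} = \left(-1 + \left(4 K\right)^{2}\right) - I = \left(-1 + 16 K^{2}\right) - I = -1 - I + 16 K^{2}$)
$\left(t{\left(-1,-4 \right)} + j{\left(3,2 \right)} q{\left(-5 \right)}\right) - 278 = \left(-1 + \left(-1 - 3 + 16 \cdot 2^{2}\right) \left(\left(-2\right) \left(-5\right)\right)\right) - 278 = \left(-1 + \left(-1 - 3 + 16 \cdot 4\right) 10\right) - 278 = \left(-1 + \left(-1 - 3 + 64\right) 10\right) - 278 = \left(-1 + 60 \cdot 10\right) - 278 = \left(-1 + 600\right) - 278 = 599 - 278 = 321$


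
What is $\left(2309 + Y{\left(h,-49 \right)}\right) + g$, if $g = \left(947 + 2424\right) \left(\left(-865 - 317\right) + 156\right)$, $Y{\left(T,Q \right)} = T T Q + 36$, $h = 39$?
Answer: $-3530830$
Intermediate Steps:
$Y{\left(T,Q \right)} = 36 + Q T^{2}$ ($Y{\left(T,Q \right)} = T^{2} Q + 36 = Q T^{2} + 36 = 36 + Q T^{2}$)
$g = -3458646$ ($g = 3371 \left(-1182 + 156\right) = 3371 \left(-1026\right) = -3458646$)
$\left(2309 + Y{\left(h,-49 \right)}\right) + g = \left(2309 + \left(36 - 49 \cdot 39^{2}\right)\right) - 3458646 = \left(2309 + \left(36 - 74529\right)\right) - 3458646 = \left(2309 - 74493\right) - 3458646 = -72184 - 3458646 = -3530830$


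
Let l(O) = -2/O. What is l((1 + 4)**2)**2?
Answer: 4/625 ≈ 0.0064000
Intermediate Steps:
l((1 + 4)**2)**2 = (-2/(1 + 4)**2)**2 = (-2/(5**2))**2 = (-2/25)**2 = 4/625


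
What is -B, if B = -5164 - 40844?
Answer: 46008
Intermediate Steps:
B = -46008
-B = -1*(-46008) = 46008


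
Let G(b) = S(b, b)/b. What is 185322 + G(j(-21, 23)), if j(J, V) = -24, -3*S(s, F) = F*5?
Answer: 555961/3 ≈ 1.8532e+5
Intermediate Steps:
S(s, F) = -5*F/3 (S(s, F) = -F*5/3 = -5*F/3)
G(b) = -5/3 (G(b) = (-5*b/3)/b = -5/3)
185322 + G(j(-21, 23)) = 185322 - 5/3 = 555961/3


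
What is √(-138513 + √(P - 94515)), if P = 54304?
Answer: √(-138513 + I*√40211) ≈ 0.269 + 372.17*I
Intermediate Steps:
√(-138513 + √(P - 94515)) = √(-138513 + √(54304 - 94515)) = √(-138513 + √(-40211)) = √(-138513 + I*√40211)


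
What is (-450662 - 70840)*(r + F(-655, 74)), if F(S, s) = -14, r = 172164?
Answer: -89776569300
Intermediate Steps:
(-450662 - 70840)*(r + F(-655, 74)) = (-450662 - 70840)*(172164 - 14) = -521502*172150 = -89776569300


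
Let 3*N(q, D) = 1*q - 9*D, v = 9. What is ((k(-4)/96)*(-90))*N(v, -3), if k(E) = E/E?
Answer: -45/4 ≈ -11.250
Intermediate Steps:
k(E) = 1
N(q, D) = -3*D + q/3 (N(q, D) = (1*q - 9*D)/3 = (q - 9*D)/3 = -3*D + q/3)
((k(-4)/96)*(-90))*N(v, -3) = ((1/96)*(-90))*(-3*(-3) + (1/3)*9) = ((1*(1/96))*(-90))*(9 + 3) = ((1/96)*(-90))*12 = -15/16*12 = -45/4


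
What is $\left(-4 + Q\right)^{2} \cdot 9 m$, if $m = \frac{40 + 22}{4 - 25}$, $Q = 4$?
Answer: $0$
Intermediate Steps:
$m = - \frac{62}{21}$ ($m = \frac{62}{-21} = 62 \left(- \frac{1}{21}\right) = - \frac{62}{21} \approx -2.9524$)
$\left(-4 + Q\right)^{2} \cdot 9 m = \left(-4 + 4\right)^{2} \cdot 9 \left(- \frac{62}{21}\right) = 0^{2} \cdot 9 \left(- \frac{62}{21}\right) = 0 \cdot 9 \left(- \frac{62}{21}\right) = 0 \left(- \frac{62}{21}\right) = 0$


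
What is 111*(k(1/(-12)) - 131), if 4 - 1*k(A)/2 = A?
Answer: -27269/2 ≈ -13635.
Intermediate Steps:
k(A) = 8 - 2*A
111*(k(1/(-12)) - 131) = 111*((8 - 2/(-12)) - 131) = 111*((8 - 2*(-1/12)) - 131) = 111*((8 + ⅙) - 131) = 111*(49/6 - 131) = 111*(-737/6) = -27269/2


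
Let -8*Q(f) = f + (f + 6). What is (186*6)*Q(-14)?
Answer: 3069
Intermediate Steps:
Q(f) = -3/4 - f/4 (Q(f) = -(f + (f + 6))/8 = -(f + (6 + f))/8 = -(6 + 2*f)/8 = -3/4 - f/4)
(186*6)*Q(-14) = (186*6)*(-3/4 - 1/4*(-14)) = 1116*(-3/4 + 7/2) = 1116*(11/4) = 3069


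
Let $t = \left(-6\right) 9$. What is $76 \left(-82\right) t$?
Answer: $336528$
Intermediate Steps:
$t = -54$
$76 \left(-82\right) t = 76 \left(-82\right) \left(-54\right) = \left(-6232\right) \left(-54\right) = 336528$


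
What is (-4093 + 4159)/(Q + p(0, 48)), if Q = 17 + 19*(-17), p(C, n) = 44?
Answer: -33/131 ≈ -0.25191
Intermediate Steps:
Q = -306 (Q = 17 - 323 = -306)
(-4093 + 4159)/(Q + p(0, 48)) = (-4093 + 4159)/(-306 + 44) = 66/(-262) = 66*(-1/262) = -33/131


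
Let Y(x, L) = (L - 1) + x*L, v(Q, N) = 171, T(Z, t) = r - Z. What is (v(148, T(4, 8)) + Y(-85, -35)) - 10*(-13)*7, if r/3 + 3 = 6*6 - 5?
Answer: 4020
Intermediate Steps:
r = 84 (r = -9 + 3*(6*6 - 5) = -9 + 3*(36 - 5) = -9 + 3*31 = -9 + 93 = 84)
T(Z, t) = 84 - Z
Y(x, L) = -1 + L + L*x (Y(x, L) = (-1 + L) + L*x = -1 + L + L*x)
(v(148, T(4, 8)) + Y(-85, -35)) - 10*(-13)*7 = (171 + (-1 - 35 - 35*(-85))) - 10*(-13)*7 = (171 + (-1 - 35 + 2975)) + 130*7 = (171 + 2939) + 910 = 3110 + 910 = 4020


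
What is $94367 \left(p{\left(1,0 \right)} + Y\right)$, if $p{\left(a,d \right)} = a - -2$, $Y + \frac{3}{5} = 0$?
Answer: $\frac{1132404}{5} \approx 2.2648 \cdot 10^{5}$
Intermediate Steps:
$Y = - \frac{3}{5}$ ($Y = - \frac{3}{5} + 0 = - \frac{3}{5} \approx -0.6$)
$p{\left(a,d \right)} = 2 + a$ ($p{\left(a,d \right)} = a + 2 = 2 + a$)
$94367 \left(p{\left(1,0 \right)} + Y\right) = 94367 \left(\left(2 + 1\right) - \frac{3}{5}\right) = 94367 \left(3 - \frac{3}{5}\right) = 94367 \cdot \frac{12}{5} = \frac{1132404}{5}$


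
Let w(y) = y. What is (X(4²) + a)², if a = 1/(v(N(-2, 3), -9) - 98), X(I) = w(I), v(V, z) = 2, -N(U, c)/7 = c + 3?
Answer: 2356225/9216 ≈ 255.67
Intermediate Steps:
N(U, c) = -21 - 7*c (N(U, c) = -7*(c + 3) = -7*(3 + c) = -21 - 7*c)
X(I) = I
a = -1/96 (a = 1/(2 - 98) = 1/(-96) = -1/96 ≈ -0.010417)
(X(4²) + a)² = (4² - 1/96)² = (16 - 1/96)² = (1535/96)² = 2356225/9216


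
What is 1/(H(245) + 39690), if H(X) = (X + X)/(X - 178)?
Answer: 67/2659720 ≈ 2.5191e-5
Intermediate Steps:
H(X) = 2*X/(-178 + X) (H(X) = (2*X)/(-178 + X) = 2*X/(-178 + X))
1/(H(245) + 39690) = 1/(2*245/(-178 + 245) + 39690) = 1/(2*245/67 + 39690) = 1/(2*245*(1/67) + 39690) = 1/(490/67 + 39690) = 1/(2659720/67) = 67/2659720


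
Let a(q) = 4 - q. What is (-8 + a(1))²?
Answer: 25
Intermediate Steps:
(-8 + a(1))² = (-8 + (4 - 1*1))² = (-8 + (4 - 1))² = (-8 + 3)² = (-5)² = 25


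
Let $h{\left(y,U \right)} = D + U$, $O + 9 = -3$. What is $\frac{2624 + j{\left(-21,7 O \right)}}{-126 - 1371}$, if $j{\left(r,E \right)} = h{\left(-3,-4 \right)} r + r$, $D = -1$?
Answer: $- \frac{2708}{1497} \approx -1.809$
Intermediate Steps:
$O = -12$ ($O = -9 - 3 = -12$)
$h{\left(y,U \right)} = -1 + U$
$j{\left(r,E \right)} = - 4 r$ ($j{\left(r,E \right)} = \left(-1 - 4\right) r + r = - 5 r + r = - 4 r$)
$\frac{2624 + j{\left(-21,7 O \right)}}{-126 - 1371} = \frac{2624 - -84}{-126 - 1371} = \frac{2624 + 84}{-1497} = 2708 \left(- \frac{1}{1497}\right) = - \frac{2708}{1497}$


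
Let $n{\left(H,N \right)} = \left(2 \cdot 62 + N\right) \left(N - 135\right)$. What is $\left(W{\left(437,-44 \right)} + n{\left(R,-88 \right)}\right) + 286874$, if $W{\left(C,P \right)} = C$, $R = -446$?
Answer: $279283$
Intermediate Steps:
$n{\left(H,N \right)} = \left(-135 + N\right) \left(124 + N\right)$ ($n{\left(H,N \right)} = \left(124 + N\right) \left(-135 + N\right) = \left(-135 + N\right) \left(124 + N\right)$)
$\left(W{\left(437,-44 \right)} + n{\left(R,-88 \right)}\right) + 286874 = \left(437 - \left(15772 - 7744\right)\right) + 286874 = \left(437 + \left(-16740 + 7744 + 968\right)\right) + 286874 = \left(437 - 8028\right) + 286874 = -7591 + 286874 = 279283$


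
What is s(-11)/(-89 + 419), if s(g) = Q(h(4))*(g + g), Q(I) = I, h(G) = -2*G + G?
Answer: 4/15 ≈ 0.26667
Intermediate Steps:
h(G) = -G
s(g) = -8*g (s(g) = (-1*4)*(g + g) = -8*g)
s(-11)/(-89 + 419) = (-8*(-11))/(-89 + 419) = 88/330 = 88*(1/330) = 4/15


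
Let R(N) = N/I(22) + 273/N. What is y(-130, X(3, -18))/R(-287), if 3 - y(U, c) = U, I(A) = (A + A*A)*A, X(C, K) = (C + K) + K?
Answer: -60702796/445915 ≈ -136.13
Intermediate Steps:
X(C, K) = C + 2*K
I(A) = A*(A + A²) (I(A) = (A + A²)*A = A*(A + A²))
y(U, c) = 3 - U
R(N) = 273/N + N/11132 (R(N) = N/((22²*(1 + 22))) + 273/N = N/((484*23)) + 273/N = N/11132 + 273/N = 273/N + N/11132)
y(-130, X(3, -18))/R(-287) = (3 - 1*(-130))/(273/(-287) + (1/11132)*(-287)) = (3 + 130)/(273*(-1/287) - 287/11132) = 133/(-39/41 - 287/11132) = 133/(-445915/456412) = 133*(-456412/445915) = -60702796/445915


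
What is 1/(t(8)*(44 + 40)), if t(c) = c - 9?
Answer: -1/84 ≈ -0.011905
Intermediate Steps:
t(c) = -9 + c
1/(t(8)*(44 + 40)) = 1/((-9 + 8)*(44 + 40)) = 1/(-1*84) = 1/(-84) = -1/84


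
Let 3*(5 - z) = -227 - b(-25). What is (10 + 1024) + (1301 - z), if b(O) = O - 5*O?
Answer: 2221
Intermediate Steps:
b(O) = -4*O
z = 114 (z = 5 - (-227 - (-4)*(-25))/3 = 5 - (-227 - 1*100)/3 = 5 - (-227 - 100)/3 = 5 - ⅓*(-327) = 5 + 109 = 114)
(10 + 1024) + (1301 - z) = (10 + 1024) + (1301 - 1*114) = 1034 + (1301 - 114) = 1034 + 1187 = 2221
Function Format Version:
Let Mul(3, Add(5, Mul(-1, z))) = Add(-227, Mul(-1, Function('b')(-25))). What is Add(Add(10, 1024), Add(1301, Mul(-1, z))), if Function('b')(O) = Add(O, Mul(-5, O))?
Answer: 2221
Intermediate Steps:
Function('b')(O) = Mul(-4, O)
z = 114 (z = Add(5, Mul(Rational(-1, 3), Add(-227, Mul(-1, Mul(-4, -25))))) = Add(5, Mul(Rational(-1, 3), Add(-227, Mul(-1, 100)))) = Add(5, Mul(Rational(-1, 3), Add(-227, -100))) = Add(5, Mul(Rational(-1, 3), -327)) = Add(5, 109) = 114)
Add(Add(10, 1024), Add(1301, Mul(-1, z))) = Add(Add(10, 1024), Add(1301, Mul(-1, 114))) = Add(1034, Add(1301, -114)) = Add(1034, 1187) = 2221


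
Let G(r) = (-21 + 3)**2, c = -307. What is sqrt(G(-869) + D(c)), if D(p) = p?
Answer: sqrt(17) ≈ 4.1231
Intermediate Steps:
G(r) = 324 (G(r) = (-18)**2 = 324)
sqrt(G(-869) + D(c)) = sqrt(324 - 307) = sqrt(17)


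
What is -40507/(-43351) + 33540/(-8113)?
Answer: -160765607/50243809 ≈ -3.1997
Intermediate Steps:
-40507/(-43351) + 33540/(-8113) = -40507*(-1/43351) + 33540*(-1/8113) = 40507/43351 - 33540/8113 = -160765607/50243809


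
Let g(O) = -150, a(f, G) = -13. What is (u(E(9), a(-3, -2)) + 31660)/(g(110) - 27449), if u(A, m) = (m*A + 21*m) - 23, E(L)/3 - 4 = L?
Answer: -30857/27599 ≈ -1.1180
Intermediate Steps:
E(L) = 12 + 3*L
u(A, m) = -23 + 21*m + A*m (u(A, m) = (A*m + 21*m) - 23 = (21*m + A*m) - 23 = -23 + 21*m + A*m)
(u(E(9), a(-3, -2)) + 31660)/(g(110) - 27449) = ((-23 + 21*(-13) + (12 + 3*9)*(-13)) + 31660)/(-150 - 27449) = ((-23 - 273 + (12 + 27)*(-13)) + 31660)/(-27599) = ((-23 - 273 + 39*(-13)) + 31660)*(-1/27599) = ((-23 - 273 - 507) + 31660)*(-1/27599) = (-803 + 31660)*(-1/27599) = 30857*(-1/27599) = -30857/27599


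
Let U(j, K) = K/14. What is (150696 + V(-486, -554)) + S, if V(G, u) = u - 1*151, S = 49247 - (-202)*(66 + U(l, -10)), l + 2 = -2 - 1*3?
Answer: 1486980/7 ≈ 2.1243e+5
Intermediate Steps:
l = -7 (l = -2 + (-2 - 1*3) = -2 + (-2 - 3) = -2 - 5 = -7)
U(j, K) = K/14 (U(j, K) = K*(1/14) = K/14)
S = 437043/7 (S = 49247 - (-202)*(66 + (1/14)*(-10)) = 49247 - (-202)*(66 - 5/7) = 49247 - (-202)*457/7 = 49247 - 1*(-92314/7) = 49247 + 92314/7 = 437043/7 ≈ 62435.)
V(G, u) = -151 + u (V(G, u) = u - 151 = -151 + u)
(150696 + V(-486, -554)) + S = (150696 + (-151 - 554)) + 437043/7 = (150696 - 705) + 437043/7 = 149991 + 437043/7 = 1486980/7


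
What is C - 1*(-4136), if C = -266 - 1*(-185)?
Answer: 4055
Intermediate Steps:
C = -81 (C = -266 + 185 = -81)
C - 1*(-4136) = -81 - 1*(-4136) = -81 + 4136 = 4055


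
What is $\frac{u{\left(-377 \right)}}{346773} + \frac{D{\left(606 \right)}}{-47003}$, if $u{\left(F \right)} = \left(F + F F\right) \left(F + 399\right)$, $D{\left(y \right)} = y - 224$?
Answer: $\frac{146448456346}{16299371319} \approx 8.9849$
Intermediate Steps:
$D{\left(y \right)} = -224 + y$ ($D{\left(y \right)} = y - 224 = -224 + y$)
$u{\left(F \right)} = \left(399 + F\right) \left(F + F^{2}\right)$ ($u{\left(F \right)} = \left(F + F^{2}\right) \left(399 + F\right) = \left(399 + F\right) \left(F + F^{2}\right)$)
$\frac{u{\left(-377 \right)}}{346773} + \frac{D{\left(606 \right)}}{-47003} = \frac{\left(-377\right) \left(399 + \left(-377\right)^{2} + 400 \left(-377\right)\right)}{346773} + \frac{-224 + 606}{-47003} = - 377 \left(399 + 142129 - 150800\right) \frac{1}{346773} + 382 \left(- \frac{1}{47003}\right) = \left(-377\right) \left(-8272\right) \frac{1}{346773} - \frac{382}{47003} = 3118544 \cdot \frac{1}{346773} - \frac{382}{47003} = \frac{3118544}{346773} - \frac{382}{47003} = \frac{146448456346}{16299371319}$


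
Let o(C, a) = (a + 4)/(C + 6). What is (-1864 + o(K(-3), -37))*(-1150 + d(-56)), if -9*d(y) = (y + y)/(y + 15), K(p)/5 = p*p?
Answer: 13455020938/6273 ≈ 2.1449e+6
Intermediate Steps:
K(p) = 5*p² (K(p) = 5*(p*p) = 5*p²)
o(C, a) = (4 + a)/(6 + C)
d(y) = -2*y/(9*(15 + y)) (d(y) = -(y + y)/(9*(y + 15)) = -2*y/(9*(15 + y)))
(-1864 + o(K(-3), -37))*(-1150 + d(-56)) = (-1864 + (4 - 37)/(6 + 5*(-3)²))*(-1150 - 2*(-56)/(135 + 9*(-56))) = (-1864 - 33/(6 + 5*9))*(-1150 - 2*(-56)/(135 - 504)) = (-1864 - 33/(6 + 45))*(-1150 - 2*(-56)/(-369)) = (-1864 - 33/51)*(-1150 - 2*(-56)*(-1/369)) = (-1864 + (1/51)*(-33))*(-1150 - 112/369) = (-1864 - 11/17)*(-424462/369) = -31699/17*(-424462/369) = 13455020938/6273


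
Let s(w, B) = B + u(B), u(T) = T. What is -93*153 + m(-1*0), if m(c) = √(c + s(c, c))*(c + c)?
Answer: -14229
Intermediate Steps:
s(w, B) = 2*B (s(w, B) = B + B = 2*B)
m(c) = 2*√3*c^(3/2) (m(c) = √(c + 2*c)*(c + c) = √(3*c)*(2*c) = (√3*√c)*(2*c) = 2*√3*c^(3/2))
-93*153 + m(-1*0) = -93*153 + 2*√3*(-1*0)^(3/2) = -14229 + 2*√3*0^(3/2) = -14229 + 2*√3*0 = -14229 + 0 = -14229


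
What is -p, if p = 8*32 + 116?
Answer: -372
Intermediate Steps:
p = 372 (p = 256 + 116 = 372)
-p = -1*372 = -372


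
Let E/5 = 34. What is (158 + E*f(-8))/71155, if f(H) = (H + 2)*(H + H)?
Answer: 22/95 ≈ 0.23158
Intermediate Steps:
E = 170 (E = 5*34 = 170)
f(H) = 2*H*(2 + H) (f(H) = (2 + H)*(2*H) = 2*H*(2 + H))
(158 + E*f(-8))/71155 = (158 + 170*(2*(-8)*(2 - 8)))/71155 = (158 + 170*(2*(-8)*(-6)))*(1/71155) = (158 + 170*96)*(1/71155) = (158 + 16320)*(1/71155) = 16478*(1/71155) = 22/95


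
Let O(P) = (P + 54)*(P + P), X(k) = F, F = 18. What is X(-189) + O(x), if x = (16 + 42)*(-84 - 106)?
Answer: 241690658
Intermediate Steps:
X(k) = 18
x = -11020 (x = 58*(-190) = -11020)
O(P) = 2*P*(54 + P) (O(P) = (54 + P)*(2*P) = 2*P*(54 + P))
X(-189) + O(x) = 18 + 2*(-11020)*(54 - 11020) = 18 + 2*(-11020)*(-10966) = 18 + 241690640 = 241690658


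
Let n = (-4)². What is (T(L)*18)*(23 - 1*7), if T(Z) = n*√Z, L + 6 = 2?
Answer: 9216*I ≈ 9216.0*I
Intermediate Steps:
L = -4 (L = -6 + 2 = -4)
n = 16
T(Z) = 16*√Z
(T(L)*18)*(23 - 1*7) = ((16*√(-4))*18)*(23 - 1*7) = ((16*(2*I))*18)*(23 - 7) = ((32*I)*18)*16 = (576*I)*16 = 9216*I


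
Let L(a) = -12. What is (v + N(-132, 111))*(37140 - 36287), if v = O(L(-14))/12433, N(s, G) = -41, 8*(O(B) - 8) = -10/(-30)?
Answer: -10435498787/298392 ≈ -34972.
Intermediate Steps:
O(B) = 193/24 (O(B) = 8 + (-10/(-30))/8 = 8 + (-10*(-1/30))/8 = 8 + (1/8)*(1/3) = 8 + 1/24 = 193/24)
v = 193/298392 (v = (193/24)/12433 = (193/24)*(1/12433) = 193/298392 ≈ 0.00064680)
(v + N(-132, 111))*(37140 - 36287) = (193/298392 - 41)*(37140 - 36287) = -12233879/298392*853 = -10435498787/298392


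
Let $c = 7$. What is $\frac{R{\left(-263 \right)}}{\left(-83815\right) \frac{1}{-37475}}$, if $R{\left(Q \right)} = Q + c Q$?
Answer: $- \frac{15769480}{16763} \approx -940.73$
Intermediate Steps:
$R{\left(Q \right)} = 8 Q$ ($R{\left(Q \right)} = Q + 7 Q = 8 Q$)
$\frac{R{\left(-263 \right)}}{\left(-83815\right) \frac{1}{-37475}} = \frac{8 \left(-263\right)}{\left(-83815\right) \frac{1}{-37475}} = - \frac{2104}{\left(-83815\right) \left(- \frac{1}{37475}\right)} = - \frac{2104}{\frac{16763}{7495}} = \left(-2104\right) \frac{7495}{16763} = - \frac{15769480}{16763}$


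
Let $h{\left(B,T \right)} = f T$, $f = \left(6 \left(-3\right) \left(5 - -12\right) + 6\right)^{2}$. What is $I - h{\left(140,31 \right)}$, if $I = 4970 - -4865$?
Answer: $-2780165$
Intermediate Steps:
$f = 90000$ ($f = \left(- 18 \left(5 + 12\right) + 6\right)^{2} = \left(\left(-18\right) 17 + 6\right)^{2} = \left(-306 + 6\right)^{2} = \left(-300\right)^{2} = 90000$)
$I = 9835$ ($I = 4970 + 4865 = 9835$)
$h{\left(B,T \right)} = 90000 T$
$I - h{\left(140,31 \right)} = 9835 - 90000 \cdot 31 = 9835 - 2790000 = -2780165$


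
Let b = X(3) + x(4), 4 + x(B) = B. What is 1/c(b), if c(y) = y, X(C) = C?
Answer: ⅓ ≈ 0.33333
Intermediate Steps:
x(B) = -4 + B
b = 3 (b = 3 + (-4 + 4) = 3 + 0 = 3)
1/c(b) = 1/3 = ⅓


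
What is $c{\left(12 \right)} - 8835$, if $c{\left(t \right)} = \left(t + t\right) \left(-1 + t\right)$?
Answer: $-8571$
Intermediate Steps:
$c{\left(t \right)} = 2 t \left(-1 + t\right)$
$c{\left(12 \right)} - 8835 = 2 \cdot 12 \left(-1 + 12\right) - 8835 = 2 \cdot 12 \cdot 11 - 8835 = 264 - 8835 = -8571$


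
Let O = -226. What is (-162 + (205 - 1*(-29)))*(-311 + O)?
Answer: -38664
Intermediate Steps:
(-162 + (205 - 1*(-29)))*(-311 + O) = (-162 + (205 - 1*(-29)))*(-311 - 226) = (-162 + (205 + 29))*(-537) = (-162 + 234)*(-537) = 72*(-537) = -38664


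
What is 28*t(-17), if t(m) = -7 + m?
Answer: -672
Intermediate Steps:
28*t(-17) = 28*(-7 - 17) = 28*(-24) = -672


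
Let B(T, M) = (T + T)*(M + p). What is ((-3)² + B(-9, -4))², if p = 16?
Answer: 42849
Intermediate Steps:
B(T, M) = 2*T*(16 + M) (B(T, M) = (T + T)*(M + 16) = (2*T)*(16 + M) = 2*T*(16 + M))
((-3)² + B(-9, -4))² = ((-3)² + 2*(-9)*(16 - 4))² = (9 + 2*(-9)*12)² = (9 - 216)² = (-207)² = 42849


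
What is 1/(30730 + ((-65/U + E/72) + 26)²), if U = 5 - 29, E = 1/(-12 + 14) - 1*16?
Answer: 20736/654051889 ≈ 3.1704e-5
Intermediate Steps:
E = -31/2 (E = 1/2 - 16 = ½ - 16 = -31/2 ≈ -15.500)
U = -24
1/(30730 + ((-65/U + E/72) + 26)²) = 1/(30730 + ((-65/(-24) - 31/2/72) + 26)²) = 1/(30730 + ((-65*(-1/24) - 31/2*1/72) + 26)²) = 1/(30730 + ((65/24 - 31/144) + 26)²) = 1/(30730 + (359/144 + 26)²) = 1/(30730 + (4103/144)²) = 1/(30730 + 16834609/20736) = 1/(654051889/20736) = 20736/654051889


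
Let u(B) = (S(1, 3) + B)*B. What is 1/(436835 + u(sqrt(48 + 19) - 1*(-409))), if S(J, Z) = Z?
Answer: 605410/366476107353 - 821*sqrt(67)/366476107353 ≈ 1.6336e-6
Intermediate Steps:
u(B) = B*(3 + B) (u(B) = (3 + B)*B = B*(3 + B))
1/(436835 + u(sqrt(48 + 19) - 1*(-409))) = 1/(436835 + (sqrt(48 + 19) - 1*(-409))*(3 + (sqrt(48 + 19) - 1*(-409)))) = 1/(436835 + (sqrt(67) + 409)*(3 + (sqrt(67) + 409))) = 1/(436835 + (409 + sqrt(67))*(3 + (409 + sqrt(67)))) = 1/(436835 + (409 + sqrt(67))*(412 + sqrt(67)))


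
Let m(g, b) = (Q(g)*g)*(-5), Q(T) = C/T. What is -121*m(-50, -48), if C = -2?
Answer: -1210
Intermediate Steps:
Q(T) = -2/T
m(g, b) = 10 (m(g, b) = ((-2/g)*g)*(-5) = -2*(-5) = 10)
-121*m(-50, -48) = -121*10 = -1210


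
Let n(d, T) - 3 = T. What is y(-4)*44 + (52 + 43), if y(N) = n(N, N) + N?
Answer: -125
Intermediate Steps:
n(d, T) = 3 + T
y(N) = 3 + 2*N (y(N) = (3 + N) + N = 3 + 2*N)
y(-4)*44 + (52 + 43) = (3 + 2*(-4))*44 + (52 + 43) = (3 - 8)*44 + 95 = -5*44 + 95 = -220 + 95 = -125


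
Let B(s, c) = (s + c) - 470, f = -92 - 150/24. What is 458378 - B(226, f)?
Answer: 1834881/4 ≈ 4.5872e+5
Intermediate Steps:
f = -393/4 (f = -92 - 150*1/24 = -92 - 25/4 = -393/4 ≈ -98.250)
B(s, c) = -470 + c + s (B(s, c) = (c + s) - 470 = -470 + c + s)
458378 - B(226, f) = 458378 - (-470 - 393/4 + 226) = 458378 - 1*(-1369/4) = 458378 + 1369/4 = 1834881/4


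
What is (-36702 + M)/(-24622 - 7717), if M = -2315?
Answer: 39017/32339 ≈ 1.2065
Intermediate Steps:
(-36702 + M)/(-24622 - 7717) = (-36702 - 2315)/(-24622 - 7717) = -39017/(-32339) = -39017*(-1/32339) = 39017/32339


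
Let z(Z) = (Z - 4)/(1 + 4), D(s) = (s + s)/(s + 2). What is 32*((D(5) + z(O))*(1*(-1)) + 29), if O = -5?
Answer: 32896/35 ≈ 939.89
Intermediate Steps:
D(s) = 2*s/(2 + s) (D(s) = (2*s)/(2 + s) = 2*s/(2 + s))
z(Z) = -⅘ + Z/5 (z(Z) = (-4 + Z)/5 = (-4 + Z)*(⅕) = -⅘ + Z/5)
32*((D(5) + z(O))*(1*(-1)) + 29) = 32*((2*5/(2 + 5) + (-⅘ + (⅕)*(-5)))*(1*(-1)) + 29) = 32*((2*5/7 + (-⅘ - 1))*(-1) + 29) = 32*((2*5*(⅐) - 9/5)*(-1) + 29) = 32*((10/7 - 9/5)*(-1) + 29) = 32*(-13/35*(-1) + 29) = 32*(13/35 + 29) = 32*(1028/35) = 32896/35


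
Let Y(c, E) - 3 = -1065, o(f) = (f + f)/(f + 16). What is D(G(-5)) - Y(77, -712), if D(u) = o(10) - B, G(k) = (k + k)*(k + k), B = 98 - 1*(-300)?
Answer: 8642/13 ≈ 664.77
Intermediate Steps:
o(f) = 2*f/(16 + f) (o(f) = (2*f)/(16 + f) = 2*f/(16 + f))
B = 398 (B = 98 + 300 = 398)
Y(c, E) = -1062 (Y(c, E) = 3 - 1065 = -1062)
G(k) = 4*k**2 (G(k) = (2*k)*(2*k) = 4*k**2)
D(u) = -5164/13 (D(u) = 2*10/(16 + 10) - 1*398 = 2*10/26 - 398 = 2*10*(1/26) - 398 = 10/13 - 398 = -5164/13)
D(G(-5)) - Y(77, -712) = -5164/13 - 1*(-1062) = -5164/13 + 1062 = 8642/13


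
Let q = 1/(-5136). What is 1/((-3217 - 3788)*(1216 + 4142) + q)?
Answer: -5136/192768409441 ≈ -2.6643e-8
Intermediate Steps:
q = -1/5136 ≈ -0.00019470
1/((-3217 - 3788)*(1216 + 4142) + q) = 1/((-3217 - 3788)*(1216 + 4142) - 1/5136) = 1/(-7005*5358 - 1/5136) = 1/(-37532790 - 1/5136) = 1/(-192768409441/5136) = -5136/192768409441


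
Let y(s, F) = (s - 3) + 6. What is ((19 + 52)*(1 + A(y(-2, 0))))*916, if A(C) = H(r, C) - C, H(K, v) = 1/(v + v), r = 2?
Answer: 32518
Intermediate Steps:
H(K, v) = 1/(2*v)
y(s, F) = 3 + s (y(s, F) = (-3 + s) + 6 = 3 + s)
A(C) = 1/(2*C) - C
((19 + 52)*(1 + A(y(-2, 0))))*916 = ((19 + 52)*(1 + (1/(2*(3 - 2)) - (3 - 2))))*916 = (71*(1 + ((1/2)/1 - 1*1)))*916 = (71*(1 + ((1/2)*1 - 1)))*916 = (71*(1 + (1/2 - 1)))*916 = (71*(1 - 1/2))*916 = (71*(1/2))*916 = (71/2)*916 = 32518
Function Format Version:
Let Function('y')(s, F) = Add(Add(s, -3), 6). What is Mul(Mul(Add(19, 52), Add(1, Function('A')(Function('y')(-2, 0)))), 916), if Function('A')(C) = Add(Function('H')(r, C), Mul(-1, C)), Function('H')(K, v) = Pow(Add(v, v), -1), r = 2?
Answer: 32518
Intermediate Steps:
Function('H')(K, v) = Mul(Rational(1, 2), Pow(v, -1)) (Function('H')(K, v) = Pow(Mul(2, v), -1) = Mul(Rational(1, 2), Pow(v, -1)))
Function('y')(s, F) = Add(3, s) (Function('y')(s, F) = Add(Add(-3, s), 6) = Add(3, s))
Function('A')(C) = Add(Mul(Rational(1, 2), Pow(C, -1)), Mul(-1, C))
Mul(Mul(Add(19, 52), Add(1, Function('A')(Function('y')(-2, 0)))), 916) = Mul(Mul(Add(19, 52), Add(1, Add(Mul(Rational(1, 2), Pow(Add(3, -2), -1)), Mul(-1, Add(3, -2))))), 916) = Mul(Mul(71, Add(1, Add(Mul(Rational(1, 2), Pow(1, -1)), Mul(-1, 1)))), 916) = Mul(Mul(71, Add(1, Add(Mul(Rational(1, 2), 1), -1))), 916) = Mul(Mul(71, Add(1, Add(Rational(1, 2), -1))), 916) = Mul(Mul(71, Add(1, Rational(-1, 2))), 916) = Mul(Mul(71, Rational(1, 2)), 916) = Mul(Rational(71, 2), 916) = 32518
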